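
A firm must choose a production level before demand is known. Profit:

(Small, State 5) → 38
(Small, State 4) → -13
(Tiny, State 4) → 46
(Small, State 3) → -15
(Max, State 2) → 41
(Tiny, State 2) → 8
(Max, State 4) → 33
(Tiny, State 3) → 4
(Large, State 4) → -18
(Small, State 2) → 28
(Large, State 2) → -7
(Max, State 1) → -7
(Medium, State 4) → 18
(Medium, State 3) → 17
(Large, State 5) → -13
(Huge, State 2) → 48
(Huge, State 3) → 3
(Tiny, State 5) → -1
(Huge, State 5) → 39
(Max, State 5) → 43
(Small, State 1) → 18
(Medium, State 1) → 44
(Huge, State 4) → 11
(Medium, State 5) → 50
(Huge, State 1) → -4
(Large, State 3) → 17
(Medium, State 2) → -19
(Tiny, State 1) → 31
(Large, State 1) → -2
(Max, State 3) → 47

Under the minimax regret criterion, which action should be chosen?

Huge

Column bests: State 1=44, State 2=48, State 3=47, State 4=46, State 5=50.
Tiny regrets: 13, 40, 43, 0, 51 → max 51
Small regrets: 26, 20, 62, 59, 12 → max 62
Medium regrets: 0, 67, 30, 28, 0 → max 67
Large regrets: 46, 55, 30, 64, 63 → max 64
Huge regrets: 48, 0, 44, 35, 11 → max 48
Max regrets: 51, 7, 0, 13, 7 → max 51
Smallest max regret = 48 → Huge.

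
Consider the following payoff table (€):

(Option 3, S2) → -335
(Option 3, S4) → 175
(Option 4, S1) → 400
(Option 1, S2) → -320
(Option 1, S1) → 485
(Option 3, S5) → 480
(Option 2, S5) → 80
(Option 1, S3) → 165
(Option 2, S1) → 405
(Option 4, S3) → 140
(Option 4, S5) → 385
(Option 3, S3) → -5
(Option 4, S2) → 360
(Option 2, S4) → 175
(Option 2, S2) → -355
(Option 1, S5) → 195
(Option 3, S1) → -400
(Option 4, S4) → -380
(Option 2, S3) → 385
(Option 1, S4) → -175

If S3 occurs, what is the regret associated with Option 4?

Best payoff under S3 is 385.
Regret = 385 − 140 = 245.

245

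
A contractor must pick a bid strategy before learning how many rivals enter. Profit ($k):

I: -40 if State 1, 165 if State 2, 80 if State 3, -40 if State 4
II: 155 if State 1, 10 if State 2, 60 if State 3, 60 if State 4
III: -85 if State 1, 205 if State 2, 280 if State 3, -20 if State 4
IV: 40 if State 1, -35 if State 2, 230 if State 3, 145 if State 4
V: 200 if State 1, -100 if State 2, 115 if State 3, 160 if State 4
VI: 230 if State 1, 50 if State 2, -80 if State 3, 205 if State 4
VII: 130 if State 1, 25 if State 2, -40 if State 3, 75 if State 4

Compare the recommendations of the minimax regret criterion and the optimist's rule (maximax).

minimax regret → II; maximax → III (disagree)

Column bests: State 1=230, State 2=205, State 3=280, State 4=205.
I regrets: 270, 40, 200, 245 → max 270
II regrets: 75, 195, 220, 145 → max 220
III regrets: 315, 0, 0, 225 → max 315
IV regrets: 190, 240, 50, 60 → max 240
V regrets: 30, 305, 165, 45 → max 305
VI regrets: 0, 155, 360, 0 → max 360
VII regrets: 100, 180, 320, 130 → max 320
Smallest max regret = 220 → II.
Row maxima: I=165, II=155, III=280, IV=230, V=200, VI=230, VII=130
Best best-case = 280 → III.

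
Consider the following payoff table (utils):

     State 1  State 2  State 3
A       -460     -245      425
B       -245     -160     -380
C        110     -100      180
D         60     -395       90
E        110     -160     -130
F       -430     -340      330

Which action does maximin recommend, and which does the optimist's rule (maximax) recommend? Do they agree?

maximin → C; maximax → A (disagree)

Row minima: A=-460, B=-380, C=-100, D=-395, E=-160, F=-430
Best worst-case = -100 → C.
Row maxima: A=425, B=-160, C=180, D=90, E=110, F=330
Best best-case = 425 → A.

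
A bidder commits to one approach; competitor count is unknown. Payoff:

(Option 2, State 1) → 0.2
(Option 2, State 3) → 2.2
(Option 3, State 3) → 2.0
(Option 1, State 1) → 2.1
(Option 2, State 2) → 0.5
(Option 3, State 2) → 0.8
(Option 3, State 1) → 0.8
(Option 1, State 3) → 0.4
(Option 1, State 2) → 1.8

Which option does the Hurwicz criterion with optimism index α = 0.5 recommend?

Option 3

Option 1: 0.5·2.1 + 0.5·0.4 = 1.25
Option 2: 0.5·2.2 + 0.5·0.2 = 1.2
Option 3: 0.5·2.0 + 0.5·0.8 = 1.4
Highest Hurwicz score = 1.4 → Option 3.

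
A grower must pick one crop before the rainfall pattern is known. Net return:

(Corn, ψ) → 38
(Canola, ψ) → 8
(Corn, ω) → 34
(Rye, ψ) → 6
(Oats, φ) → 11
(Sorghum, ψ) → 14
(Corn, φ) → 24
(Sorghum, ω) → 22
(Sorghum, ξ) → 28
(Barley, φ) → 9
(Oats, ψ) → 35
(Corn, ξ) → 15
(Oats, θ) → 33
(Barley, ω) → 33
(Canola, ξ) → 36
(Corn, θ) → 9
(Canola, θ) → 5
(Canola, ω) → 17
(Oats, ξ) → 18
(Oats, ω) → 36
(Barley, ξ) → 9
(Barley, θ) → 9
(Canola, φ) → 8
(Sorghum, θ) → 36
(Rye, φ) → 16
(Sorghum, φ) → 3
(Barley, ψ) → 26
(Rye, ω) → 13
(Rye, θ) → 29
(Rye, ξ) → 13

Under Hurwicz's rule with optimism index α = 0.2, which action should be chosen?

Oats

Barley: 0.2·33 + 0.8·9 = 13.8
Sorghum: 0.2·36 + 0.8·3 = 9.6
Rye: 0.2·29 + 0.8·6 = 10.6
Canola: 0.2·36 + 0.8·5 = 11.2
Oats: 0.2·36 + 0.8·11 = 16
Corn: 0.2·38 + 0.8·9 = 14.8
Highest Hurwicz score = 16 → Oats.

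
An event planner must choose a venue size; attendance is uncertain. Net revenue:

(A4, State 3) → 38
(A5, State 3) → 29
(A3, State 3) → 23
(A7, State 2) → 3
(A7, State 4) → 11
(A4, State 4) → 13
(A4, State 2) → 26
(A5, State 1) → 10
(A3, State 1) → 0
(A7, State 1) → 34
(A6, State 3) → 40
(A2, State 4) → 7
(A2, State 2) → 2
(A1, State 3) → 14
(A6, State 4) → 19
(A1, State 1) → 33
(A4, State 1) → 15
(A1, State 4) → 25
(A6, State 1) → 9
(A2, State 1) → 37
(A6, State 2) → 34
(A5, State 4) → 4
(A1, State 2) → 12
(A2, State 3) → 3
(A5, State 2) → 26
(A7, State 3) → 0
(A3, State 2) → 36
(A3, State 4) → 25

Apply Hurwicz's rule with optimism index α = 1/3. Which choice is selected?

A1: 1/3·33 + 2/3·12 = 19
A2: 1/3·37 + 2/3·2 = 41/3
A3: 1/3·36 + 2/3·0 = 12
A4: 1/3·38 + 2/3·13 = 64/3
A5: 1/3·29 + 2/3·4 = 37/3
A6: 1/3·40 + 2/3·9 = 58/3
A7: 1/3·34 + 2/3·0 = 34/3
Highest Hurwicz score = 64/3 → A4.

A4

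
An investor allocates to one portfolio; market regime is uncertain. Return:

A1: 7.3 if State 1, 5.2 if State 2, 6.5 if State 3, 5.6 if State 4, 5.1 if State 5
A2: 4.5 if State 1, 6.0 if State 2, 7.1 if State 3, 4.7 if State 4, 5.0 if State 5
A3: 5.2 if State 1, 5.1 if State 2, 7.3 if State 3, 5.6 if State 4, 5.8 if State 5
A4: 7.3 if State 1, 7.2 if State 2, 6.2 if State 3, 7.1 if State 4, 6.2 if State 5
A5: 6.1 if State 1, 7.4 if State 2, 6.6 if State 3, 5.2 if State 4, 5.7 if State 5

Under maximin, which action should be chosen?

Row minima: A1=5.1, A2=4.5, A3=5.1, A4=6.2, A5=5.2
Best worst-case = 6.2 → A4.

A4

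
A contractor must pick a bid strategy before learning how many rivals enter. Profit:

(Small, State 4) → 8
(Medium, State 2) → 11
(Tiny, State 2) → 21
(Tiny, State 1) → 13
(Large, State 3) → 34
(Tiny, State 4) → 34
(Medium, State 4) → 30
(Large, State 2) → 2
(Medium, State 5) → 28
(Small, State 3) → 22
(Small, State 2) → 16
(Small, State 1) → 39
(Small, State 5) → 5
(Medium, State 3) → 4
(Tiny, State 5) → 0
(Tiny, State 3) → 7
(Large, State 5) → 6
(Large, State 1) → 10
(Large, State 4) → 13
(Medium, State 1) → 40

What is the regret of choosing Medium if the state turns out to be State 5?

Best payoff under State 5 is 28.
Regret = 28 − 28 = 0.

0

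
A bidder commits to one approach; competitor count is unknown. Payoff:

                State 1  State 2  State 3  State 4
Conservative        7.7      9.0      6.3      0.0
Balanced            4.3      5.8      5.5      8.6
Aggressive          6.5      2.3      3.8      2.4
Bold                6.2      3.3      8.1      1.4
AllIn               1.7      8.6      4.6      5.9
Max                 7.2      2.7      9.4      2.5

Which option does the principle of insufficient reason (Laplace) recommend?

Row averages: Conservative=5.75, Balanced=6.05, Aggressive=3.75, Bold=4.75, AllIn=5.2, Max=5.45
Highest average = 6.05 → Balanced.

Balanced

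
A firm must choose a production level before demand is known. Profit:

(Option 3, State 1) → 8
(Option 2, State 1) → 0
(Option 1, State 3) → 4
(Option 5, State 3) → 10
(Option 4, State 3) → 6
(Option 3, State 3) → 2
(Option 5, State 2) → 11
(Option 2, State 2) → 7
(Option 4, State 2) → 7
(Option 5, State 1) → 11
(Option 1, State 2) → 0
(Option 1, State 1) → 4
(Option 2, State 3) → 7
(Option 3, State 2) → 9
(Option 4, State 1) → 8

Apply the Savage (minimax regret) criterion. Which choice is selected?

Column bests: State 1=11, State 2=11, State 3=10.
Option 1 regrets: 7, 11, 6 → max 11
Option 2 regrets: 11, 4, 3 → max 11
Option 3 regrets: 3, 2, 8 → max 8
Option 4 regrets: 3, 4, 4 → max 4
Option 5 regrets: 0, 0, 0 → max 0
Smallest max regret = 0 → Option 5.

Option 5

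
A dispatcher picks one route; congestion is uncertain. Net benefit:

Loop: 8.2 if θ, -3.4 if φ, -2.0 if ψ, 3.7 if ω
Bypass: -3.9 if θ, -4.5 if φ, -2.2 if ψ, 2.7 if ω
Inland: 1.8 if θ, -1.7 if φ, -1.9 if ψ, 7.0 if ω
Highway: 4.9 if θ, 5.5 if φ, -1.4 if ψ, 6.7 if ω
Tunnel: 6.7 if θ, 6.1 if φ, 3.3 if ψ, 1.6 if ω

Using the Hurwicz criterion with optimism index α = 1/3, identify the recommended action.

Tunnel

Loop: 1/3·8.2 + 2/3·(-3.4) = 7/15
Bypass: 1/3·2.7 + 2/3·(-4.5) = -2.1
Inland: 1/3·7.0 + 2/3·(-1.9) = 16/15
Highway: 1/3·6.7 + 2/3·(-1.4) = 1.3
Tunnel: 1/3·6.7 + 2/3·1.6 = 3.3
Highest Hurwicz score = 3.3 → Tunnel.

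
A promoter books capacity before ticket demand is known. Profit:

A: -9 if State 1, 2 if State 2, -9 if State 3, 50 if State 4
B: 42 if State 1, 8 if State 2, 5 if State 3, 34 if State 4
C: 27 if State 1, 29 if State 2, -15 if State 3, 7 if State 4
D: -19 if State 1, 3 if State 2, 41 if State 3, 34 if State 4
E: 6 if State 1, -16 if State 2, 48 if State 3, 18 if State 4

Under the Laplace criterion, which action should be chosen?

B

Row averages: A=8.5, B=22.25, C=12, D=14.75, E=14
Highest average = 22.25 → B.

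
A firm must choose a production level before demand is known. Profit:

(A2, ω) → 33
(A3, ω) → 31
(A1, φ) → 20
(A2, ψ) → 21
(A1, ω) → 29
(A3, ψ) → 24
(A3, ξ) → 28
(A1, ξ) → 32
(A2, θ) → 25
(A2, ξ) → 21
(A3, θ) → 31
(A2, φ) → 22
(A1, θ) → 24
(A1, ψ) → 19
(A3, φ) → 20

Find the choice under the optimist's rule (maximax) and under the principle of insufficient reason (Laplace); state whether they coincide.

maximax → A2; laplace → A3 (disagree)

Row maxima: A1=32, A2=33, A3=31
Best best-case = 33 → A2.
Row averages: A1=24.8, A2=24.4, A3=26.8
Highest average = 26.8 → A3.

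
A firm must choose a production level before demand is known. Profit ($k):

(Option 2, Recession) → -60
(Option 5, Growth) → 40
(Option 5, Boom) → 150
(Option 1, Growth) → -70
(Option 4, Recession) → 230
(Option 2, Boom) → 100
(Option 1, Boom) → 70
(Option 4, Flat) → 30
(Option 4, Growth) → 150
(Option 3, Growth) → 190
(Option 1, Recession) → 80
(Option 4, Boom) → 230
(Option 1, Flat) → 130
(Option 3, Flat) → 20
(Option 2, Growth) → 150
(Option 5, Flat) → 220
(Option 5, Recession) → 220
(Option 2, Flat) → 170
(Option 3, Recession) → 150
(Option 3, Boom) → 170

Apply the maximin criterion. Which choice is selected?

Option 5

Row minima: Option 1=-70, Option 2=-60, Option 3=20, Option 4=30, Option 5=40
Best worst-case = 40 → Option 5.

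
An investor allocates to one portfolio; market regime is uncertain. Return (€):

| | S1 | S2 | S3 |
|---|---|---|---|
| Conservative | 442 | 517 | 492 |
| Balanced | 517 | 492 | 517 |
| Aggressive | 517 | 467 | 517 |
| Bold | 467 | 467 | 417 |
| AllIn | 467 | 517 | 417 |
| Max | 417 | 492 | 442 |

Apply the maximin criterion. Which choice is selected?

Row minima: Conservative=442, Balanced=492, Aggressive=467, Bold=417, AllIn=417, Max=417
Best worst-case = 492 → Balanced.

Balanced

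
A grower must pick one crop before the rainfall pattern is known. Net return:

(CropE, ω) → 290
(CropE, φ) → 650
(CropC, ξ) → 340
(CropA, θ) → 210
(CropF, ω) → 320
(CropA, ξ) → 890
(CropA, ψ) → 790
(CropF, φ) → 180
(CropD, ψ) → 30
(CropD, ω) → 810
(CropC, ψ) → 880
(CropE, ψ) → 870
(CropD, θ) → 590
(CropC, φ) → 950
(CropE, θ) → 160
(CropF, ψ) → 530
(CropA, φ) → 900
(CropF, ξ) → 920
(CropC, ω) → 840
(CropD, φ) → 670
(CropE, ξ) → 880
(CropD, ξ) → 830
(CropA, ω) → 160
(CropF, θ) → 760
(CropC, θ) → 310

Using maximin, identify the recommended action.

CropC

Row minima: CropF=180, CropE=160, CropA=160, CropC=310, CropD=30
Best worst-case = 310 → CropC.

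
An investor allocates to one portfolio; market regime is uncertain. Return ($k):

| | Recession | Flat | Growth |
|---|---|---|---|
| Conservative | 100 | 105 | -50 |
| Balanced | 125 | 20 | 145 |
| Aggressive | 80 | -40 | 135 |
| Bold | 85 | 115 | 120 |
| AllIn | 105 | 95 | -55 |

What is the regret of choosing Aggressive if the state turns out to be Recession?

Best payoff under Recession is 125.
Regret = 125 − 80 = 45.

45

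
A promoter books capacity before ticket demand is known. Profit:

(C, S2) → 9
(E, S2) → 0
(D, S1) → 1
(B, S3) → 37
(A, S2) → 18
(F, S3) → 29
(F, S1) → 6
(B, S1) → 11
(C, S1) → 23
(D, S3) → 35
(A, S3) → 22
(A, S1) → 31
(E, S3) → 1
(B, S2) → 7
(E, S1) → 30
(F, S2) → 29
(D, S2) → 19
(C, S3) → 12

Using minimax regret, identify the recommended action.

Column bests: S1=31, S2=29, S3=37.
A regrets: 0, 11, 15 → max 15
B regrets: 20, 22, 0 → max 22
C regrets: 8, 20, 25 → max 25
D regrets: 30, 10, 2 → max 30
E regrets: 1, 29, 36 → max 36
F regrets: 25, 0, 8 → max 25
Smallest max regret = 15 → A.

A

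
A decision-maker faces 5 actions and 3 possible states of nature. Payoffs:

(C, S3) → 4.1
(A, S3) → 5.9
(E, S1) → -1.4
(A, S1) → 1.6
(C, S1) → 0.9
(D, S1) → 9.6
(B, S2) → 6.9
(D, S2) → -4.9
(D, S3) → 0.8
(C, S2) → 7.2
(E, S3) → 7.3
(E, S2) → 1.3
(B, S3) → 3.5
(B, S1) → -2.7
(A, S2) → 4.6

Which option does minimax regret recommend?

A

Column bests: S1=9.6, S2=7.2, S3=7.3.
A regrets: 8.0, 2.6, 1.4 → max 8.0
B regrets: 12.3, 0.3, 3.8 → max 12.3
C regrets: 8.7, 0.0, 3.2 → max 8.7
D regrets: 0.0, 12.1, 6.5 → max 12.1
E regrets: 11.0, 5.9, 0.0 → max 11.0
Smallest max regret = 8.0 → A.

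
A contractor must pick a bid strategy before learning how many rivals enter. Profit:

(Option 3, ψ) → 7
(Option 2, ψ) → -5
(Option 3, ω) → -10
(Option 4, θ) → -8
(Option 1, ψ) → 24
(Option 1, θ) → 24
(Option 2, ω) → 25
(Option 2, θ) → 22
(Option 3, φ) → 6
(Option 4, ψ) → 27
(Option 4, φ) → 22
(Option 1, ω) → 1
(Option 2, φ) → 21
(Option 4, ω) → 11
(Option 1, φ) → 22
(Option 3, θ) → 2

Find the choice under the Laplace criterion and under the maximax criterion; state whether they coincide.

laplace → Option 1; maximax → Option 4 (disagree)

Row averages: Option 1=17.75, Option 2=15.75, Option 3=1.25, Option 4=13
Highest average = 17.75 → Option 1.
Row maxima: Option 1=24, Option 2=25, Option 3=7, Option 4=27
Best best-case = 27 → Option 4.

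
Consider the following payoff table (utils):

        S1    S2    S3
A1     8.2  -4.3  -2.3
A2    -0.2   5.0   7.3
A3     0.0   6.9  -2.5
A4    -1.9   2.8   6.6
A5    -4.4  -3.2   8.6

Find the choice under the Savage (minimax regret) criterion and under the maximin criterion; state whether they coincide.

minimax regret → A2; maximin → A2 (agree)

Column bests: S1=8.2, S2=6.9, S3=8.6.
A1 regrets: 0.0, 11.2, 10.9 → max 11.2
A2 regrets: 8.4, 1.9, 1.3 → max 8.4
A3 regrets: 8.2, 0.0, 11.1 → max 11.1
A4 regrets: 10.1, 4.1, 2.0 → max 10.1
A5 regrets: 12.6, 10.1, 0.0 → max 12.6
Smallest max regret = 8.4 → A2.
Row minima: A1=-4.3, A2=-0.2, A3=-2.5, A4=-1.9, A5=-4.4
Best worst-case = -0.2 → A2.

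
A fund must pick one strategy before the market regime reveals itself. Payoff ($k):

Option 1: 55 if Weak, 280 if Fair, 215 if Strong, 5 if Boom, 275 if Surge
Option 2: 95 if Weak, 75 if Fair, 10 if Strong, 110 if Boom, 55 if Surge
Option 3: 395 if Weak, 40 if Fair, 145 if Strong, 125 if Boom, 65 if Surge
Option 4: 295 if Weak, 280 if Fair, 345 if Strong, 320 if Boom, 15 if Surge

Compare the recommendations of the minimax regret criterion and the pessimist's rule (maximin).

Column bests: Weak=395, Fair=280, Strong=345, Boom=320, Surge=275.
Option 1 regrets: 340, 0, 130, 315, 0 → max 340
Option 2 regrets: 300, 205, 335, 210, 220 → max 335
Option 3 regrets: 0, 240, 200, 195, 210 → max 240
Option 4 regrets: 100, 0, 0, 0, 260 → max 260
Smallest max regret = 240 → Option 3.
Row minima: Option 1=5, Option 2=10, Option 3=40, Option 4=15
Best worst-case = 40 → Option 3.

minimax regret → Option 3; maximin → Option 3 (agree)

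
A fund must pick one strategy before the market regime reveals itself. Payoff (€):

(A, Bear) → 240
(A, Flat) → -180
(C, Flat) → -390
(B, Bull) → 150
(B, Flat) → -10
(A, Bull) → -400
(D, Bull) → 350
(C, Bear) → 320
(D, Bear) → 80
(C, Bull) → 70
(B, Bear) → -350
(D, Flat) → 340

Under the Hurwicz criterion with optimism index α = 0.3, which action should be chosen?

D

A: 0.3·240 + 0.7·(-400) = -208
B: 0.3·150 + 0.7·(-350) = -200
C: 0.3·320 + 0.7·(-390) = -177
D: 0.3·350 + 0.7·80 = 161
Highest Hurwicz score = 161 → D.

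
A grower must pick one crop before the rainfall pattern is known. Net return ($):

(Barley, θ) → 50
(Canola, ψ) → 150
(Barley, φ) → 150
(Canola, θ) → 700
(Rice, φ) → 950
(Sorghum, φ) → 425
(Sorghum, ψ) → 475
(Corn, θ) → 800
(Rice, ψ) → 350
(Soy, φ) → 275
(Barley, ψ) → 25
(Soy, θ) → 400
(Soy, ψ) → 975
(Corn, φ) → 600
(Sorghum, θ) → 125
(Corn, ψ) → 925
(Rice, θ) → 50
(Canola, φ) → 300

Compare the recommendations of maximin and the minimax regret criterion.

Row minima: Corn=600, Canola=150, Sorghum=125, Rice=50, Soy=275, Barley=25
Best worst-case = 600 → Corn.
Column bests: θ=800, φ=950, ψ=975.
Corn regrets: 0, 350, 50 → max 350
Canola regrets: 100, 650, 825 → max 825
Sorghum regrets: 675, 525, 500 → max 675
Rice regrets: 750, 0, 625 → max 750
Soy regrets: 400, 675, 0 → max 675
Barley regrets: 750, 800, 950 → max 950
Smallest max regret = 350 → Corn.

maximin → Corn; minimax regret → Corn (agree)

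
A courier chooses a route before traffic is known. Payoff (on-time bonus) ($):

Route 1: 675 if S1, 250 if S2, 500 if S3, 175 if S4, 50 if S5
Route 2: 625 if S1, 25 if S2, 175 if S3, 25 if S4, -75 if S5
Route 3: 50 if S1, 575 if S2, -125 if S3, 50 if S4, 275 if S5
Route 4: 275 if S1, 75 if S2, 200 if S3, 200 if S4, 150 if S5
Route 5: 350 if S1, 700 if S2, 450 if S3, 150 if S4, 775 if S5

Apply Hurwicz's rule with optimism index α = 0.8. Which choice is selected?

Route 1: 0.8·675 + 0.2·50 = 550
Route 2: 0.8·625 + 0.2·(-75) = 485
Route 3: 0.8·575 + 0.2·(-125) = 435
Route 4: 0.8·275 + 0.2·75 = 235
Route 5: 0.8·775 + 0.2·150 = 650
Highest Hurwicz score = 650 → Route 5.

Route 5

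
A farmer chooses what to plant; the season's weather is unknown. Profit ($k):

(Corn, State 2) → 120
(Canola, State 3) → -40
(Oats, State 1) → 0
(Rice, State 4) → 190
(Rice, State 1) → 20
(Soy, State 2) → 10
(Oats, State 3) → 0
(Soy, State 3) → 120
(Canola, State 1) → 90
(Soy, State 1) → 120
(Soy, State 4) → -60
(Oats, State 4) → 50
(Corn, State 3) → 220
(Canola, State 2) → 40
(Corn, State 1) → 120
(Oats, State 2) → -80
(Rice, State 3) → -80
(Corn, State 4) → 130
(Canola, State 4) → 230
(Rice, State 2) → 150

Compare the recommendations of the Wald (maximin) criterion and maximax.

maximin → Corn; maximax → Canola (disagree)

Row minima: Canola=-40, Soy=-60, Rice=-80, Corn=120, Oats=-80
Best worst-case = 120 → Corn.
Row maxima: Canola=230, Soy=120, Rice=190, Corn=220, Oats=50
Best best-case = 230 → Canola.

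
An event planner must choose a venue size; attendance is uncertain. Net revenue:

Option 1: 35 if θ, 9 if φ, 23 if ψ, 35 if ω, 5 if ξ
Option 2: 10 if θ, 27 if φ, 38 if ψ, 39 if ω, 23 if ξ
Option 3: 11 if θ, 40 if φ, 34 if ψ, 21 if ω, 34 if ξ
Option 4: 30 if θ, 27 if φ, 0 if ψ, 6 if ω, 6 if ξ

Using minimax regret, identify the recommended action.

Option 3

Column bests: θ=35, φ=40, ψ=38, ω=39, ξ=34.
Option 1 regrets: 0, 31, 15, 4, 29 → max 31
Option 2 regrets: 25, 13, 0, 0, 11 → max 25
Option 3 regrets: 24, 0, 4, 18, 0 → max 24
Option 4 regrets: 5, 13, 38, 33, 28 → max 38
Smallest max regret = 24 → Option 3.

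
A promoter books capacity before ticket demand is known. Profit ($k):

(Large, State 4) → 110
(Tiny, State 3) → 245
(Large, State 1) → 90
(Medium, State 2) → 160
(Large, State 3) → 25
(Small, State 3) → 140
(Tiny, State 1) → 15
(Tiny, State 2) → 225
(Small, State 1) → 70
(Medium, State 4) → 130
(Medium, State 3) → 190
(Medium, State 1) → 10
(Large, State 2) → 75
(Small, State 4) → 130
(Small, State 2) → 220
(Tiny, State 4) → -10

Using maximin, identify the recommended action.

Row minima: Tiny=-10, Small=70, Medium=10, Large=25
Best worst-case = 70 → Small.

Small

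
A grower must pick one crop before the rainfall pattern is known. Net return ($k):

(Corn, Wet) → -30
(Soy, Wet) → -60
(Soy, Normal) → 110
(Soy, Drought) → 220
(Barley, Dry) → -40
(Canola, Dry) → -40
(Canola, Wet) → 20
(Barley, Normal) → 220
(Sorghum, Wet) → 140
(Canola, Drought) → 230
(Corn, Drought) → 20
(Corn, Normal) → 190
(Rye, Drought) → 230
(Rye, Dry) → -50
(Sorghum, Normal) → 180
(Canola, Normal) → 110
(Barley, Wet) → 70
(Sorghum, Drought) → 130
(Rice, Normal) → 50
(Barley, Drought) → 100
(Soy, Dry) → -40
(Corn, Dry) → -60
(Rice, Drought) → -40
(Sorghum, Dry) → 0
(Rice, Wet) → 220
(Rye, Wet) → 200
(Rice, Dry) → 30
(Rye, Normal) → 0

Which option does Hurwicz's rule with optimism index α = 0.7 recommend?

Canola

Sorghum: 0.7·180 + 0.3·0 = 126
Soy: 0.7·220 + 0.3·(-60) = 136
Rye: 0.7·230 + 0.3·(-50) = 146
Canola: 0.7·230 + 0.3·(-40) = 149
Barley: 0.7·220 + 0.3·(-40) = 142
Corn: 0.7·190 + 0.3·(-60) = 115
Rice: 0.7·220 + 0.3·(-40) = 142
Highest Hurwicz score = 149 → Canola.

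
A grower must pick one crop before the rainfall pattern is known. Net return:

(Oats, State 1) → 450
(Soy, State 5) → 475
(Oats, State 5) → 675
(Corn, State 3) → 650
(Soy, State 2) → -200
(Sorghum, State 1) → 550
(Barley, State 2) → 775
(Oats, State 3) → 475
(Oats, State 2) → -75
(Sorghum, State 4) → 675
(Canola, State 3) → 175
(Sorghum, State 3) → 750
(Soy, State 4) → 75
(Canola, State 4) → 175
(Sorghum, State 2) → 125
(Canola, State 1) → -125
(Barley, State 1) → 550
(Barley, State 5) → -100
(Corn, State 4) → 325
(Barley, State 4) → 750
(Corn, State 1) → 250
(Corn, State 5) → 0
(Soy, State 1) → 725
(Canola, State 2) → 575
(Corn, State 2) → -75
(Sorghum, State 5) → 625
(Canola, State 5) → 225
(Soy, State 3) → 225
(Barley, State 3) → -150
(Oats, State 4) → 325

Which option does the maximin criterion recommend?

Sorghum

Row minima: Soy=-200, Sorghum=125, Oats=-75, Barley=-150, Canola=-125, Corn=-75
Best worst-case = 125 → Sorghum.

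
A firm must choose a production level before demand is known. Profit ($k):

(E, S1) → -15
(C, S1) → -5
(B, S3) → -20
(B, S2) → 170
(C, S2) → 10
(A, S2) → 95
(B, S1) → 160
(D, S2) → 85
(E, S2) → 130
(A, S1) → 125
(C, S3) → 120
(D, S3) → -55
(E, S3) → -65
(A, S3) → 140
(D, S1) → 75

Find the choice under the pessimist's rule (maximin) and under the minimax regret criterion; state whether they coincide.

maximin → A; minimax regret → A (agree)

Row minima: A=95, B=-20, C=-5, D=-55, E=-65
Best worst-case = 95 → A.
Column bests: S1=160, S2=170, S3=140.
A regrets: 35, 75, 0 → max 75
B regrets: 0, 0, 160 → max 160
C regrets: 165, 160, 20 → max 165
D regrets: 85, 85, 195 → max 195
E regrets: 175, 40, 205 → max 205
Smallest max regret = 75 → A.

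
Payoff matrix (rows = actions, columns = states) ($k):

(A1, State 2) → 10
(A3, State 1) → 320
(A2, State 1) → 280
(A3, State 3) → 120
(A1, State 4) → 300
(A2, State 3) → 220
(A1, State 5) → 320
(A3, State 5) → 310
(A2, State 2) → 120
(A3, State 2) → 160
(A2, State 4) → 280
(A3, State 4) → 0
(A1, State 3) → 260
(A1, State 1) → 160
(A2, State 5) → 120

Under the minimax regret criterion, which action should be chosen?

Column bests: State 1=320, State 2=160, State 3=260, State 4=300, State 5=320.
A1 regrets: 160, 150, 0, 0, 0 → max 160
A2 regrets: 40, 40, 40, 20, 200 → max 200
A3 regrets: 0, 0, 140, 300, 10 → max 300
Smallest max regret = 160 → A1.

A1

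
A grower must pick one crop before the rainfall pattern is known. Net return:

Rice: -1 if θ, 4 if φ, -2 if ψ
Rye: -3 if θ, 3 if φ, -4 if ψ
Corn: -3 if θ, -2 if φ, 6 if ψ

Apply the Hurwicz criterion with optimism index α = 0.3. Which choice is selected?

Rice

Rice: 0.3·4 + 0.7·(-2) = -0.2
Rye: 0.3·3 + 0.7·(-4) = -1.9
Corn: 0.3·6 + 0.7·(-3) = -0.3
Highest Hurwicz score = -0.2 → Rice.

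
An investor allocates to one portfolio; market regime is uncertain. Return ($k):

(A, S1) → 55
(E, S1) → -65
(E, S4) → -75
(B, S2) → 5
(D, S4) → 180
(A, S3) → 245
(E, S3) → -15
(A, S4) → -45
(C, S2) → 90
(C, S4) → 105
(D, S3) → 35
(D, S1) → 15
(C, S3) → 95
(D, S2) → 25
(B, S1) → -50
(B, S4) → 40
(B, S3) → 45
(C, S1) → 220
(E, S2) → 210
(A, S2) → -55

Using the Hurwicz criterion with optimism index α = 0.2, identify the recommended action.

C

A: 0.2·245 + 0.8·(-55) = 5
B: 0.2·45 + 0.8·(-50) = -31
C: 0.2·220 + 0.8·90 = 116
D: 0.2·180 + 0.8·15 = 48
E: 0.2·210 + 0.8·(-75) = -18
Highest Hurwicz score = 116 → C.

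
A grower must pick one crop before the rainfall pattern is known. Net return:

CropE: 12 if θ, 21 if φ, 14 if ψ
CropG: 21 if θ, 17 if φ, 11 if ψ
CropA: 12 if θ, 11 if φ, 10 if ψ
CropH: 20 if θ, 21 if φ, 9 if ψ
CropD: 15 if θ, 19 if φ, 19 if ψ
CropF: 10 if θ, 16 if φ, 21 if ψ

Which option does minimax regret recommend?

CropD

Column bests: θ=21, φ=21, ψ=21.
CropE regrets: 9, 0, 7 → max 9
CropG regrets: 0, 4, 10 → max 10
CropA regrets: 9, 10, 11 → max 11
CropH regrets: 1, 0, 12 → max 12
CropD regrets: 6, 2, 2 → max 6
CropF regrets: 11, 5, 0 → max 11
Smallest max regret = 6 → CropD.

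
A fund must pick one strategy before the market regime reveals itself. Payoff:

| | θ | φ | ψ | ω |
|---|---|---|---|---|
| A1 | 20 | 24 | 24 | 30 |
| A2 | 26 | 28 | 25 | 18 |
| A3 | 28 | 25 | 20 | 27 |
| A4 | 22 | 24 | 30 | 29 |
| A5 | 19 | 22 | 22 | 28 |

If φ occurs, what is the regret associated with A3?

Best payoff under φ is 28.
Regret = 28 − 25 = 3.

3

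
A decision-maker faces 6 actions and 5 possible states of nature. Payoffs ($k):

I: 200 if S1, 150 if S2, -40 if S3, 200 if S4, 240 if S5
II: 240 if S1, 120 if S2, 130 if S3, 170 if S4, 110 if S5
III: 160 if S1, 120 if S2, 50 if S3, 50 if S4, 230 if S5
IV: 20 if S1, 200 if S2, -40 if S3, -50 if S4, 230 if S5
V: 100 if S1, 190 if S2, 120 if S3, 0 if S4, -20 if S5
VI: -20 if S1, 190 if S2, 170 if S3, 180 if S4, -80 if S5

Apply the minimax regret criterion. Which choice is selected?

Column bests: S1=240, S2=200, S3=170, S4=200, S5=240.
I regrets: 40, 50, 210, 0, 0 → max 210
II regrets: 0, 80, 40, 30, 130 → max 130
III regrets: 80, 80, 120, 150, 10 → max 150
IV regrets: 220, 0, 210, 250, 10 → max 250
V regrets: 140, 10, 50, 200, 260 → max 260
VI regrets: 260, 10, 0, 20, 320 → max 320
Smallest max regret = 130 → II.

II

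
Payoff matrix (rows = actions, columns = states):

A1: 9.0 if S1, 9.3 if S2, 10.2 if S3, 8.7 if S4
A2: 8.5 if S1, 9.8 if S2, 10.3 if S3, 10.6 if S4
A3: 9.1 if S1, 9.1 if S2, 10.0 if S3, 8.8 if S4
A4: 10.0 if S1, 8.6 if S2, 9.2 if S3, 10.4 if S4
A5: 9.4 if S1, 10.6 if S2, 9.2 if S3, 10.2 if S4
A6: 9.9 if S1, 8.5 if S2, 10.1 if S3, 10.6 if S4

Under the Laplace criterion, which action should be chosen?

A5

Row averages: A1=9.3, A2=9.8, A3=9.25, A4=9.55, A5=9.85, A6=9.775
Highest average = 9.85 → A5.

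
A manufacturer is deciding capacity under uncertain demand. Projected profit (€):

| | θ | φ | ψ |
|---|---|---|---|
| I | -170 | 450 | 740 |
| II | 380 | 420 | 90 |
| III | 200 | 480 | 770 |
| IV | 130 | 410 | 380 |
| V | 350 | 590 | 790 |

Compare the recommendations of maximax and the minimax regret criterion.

Row maxima: I=740, II=420, III=770, IV=410, V=790
Best best-case = 790 → V.
Column bests: θ=380, φ=590, ψ=790.
I regrets: 550, 140, 50 → max 550
II regrets: 0, 170, 700 → max 700
III regrets: 180, 110, 20 → max 180
IV regrets: 250, 180, 410 → max 410
V regrets: 30, 0, 0 → max 30
Smallest max regret = 30 → V.

maximax → V; minimax regret → V (agree)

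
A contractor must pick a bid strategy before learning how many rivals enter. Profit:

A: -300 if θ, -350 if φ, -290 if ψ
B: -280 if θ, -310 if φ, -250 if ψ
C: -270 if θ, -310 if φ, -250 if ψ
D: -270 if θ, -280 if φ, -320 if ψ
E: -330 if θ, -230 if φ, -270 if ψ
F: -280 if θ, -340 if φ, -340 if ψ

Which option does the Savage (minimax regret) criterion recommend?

Column bests: θ=-270, φ=-230, ψ=-250.
A regrets: 30, 120, 40 → max 120
B regrets: 10, 80, 0 → max 80
C regrets: 0, 80, 0 → max 80
D regrets: 0, 50, 70 → max 70
E regrets: 60, 0, 20 → max 60
F regrets: 10, 110, 90 → max 110
Smallest max regret = 60 → E.

E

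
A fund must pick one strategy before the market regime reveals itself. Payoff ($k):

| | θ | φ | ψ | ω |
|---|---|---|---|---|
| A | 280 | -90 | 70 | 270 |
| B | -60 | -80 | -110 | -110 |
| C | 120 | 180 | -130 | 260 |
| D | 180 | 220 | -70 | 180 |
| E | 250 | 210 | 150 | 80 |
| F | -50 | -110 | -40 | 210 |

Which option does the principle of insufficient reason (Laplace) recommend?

E

Row averages: A=132.5, B=-90, C=107.5, D=127.5, E=172.5, F=2.5
Highest average = 172.5 → E.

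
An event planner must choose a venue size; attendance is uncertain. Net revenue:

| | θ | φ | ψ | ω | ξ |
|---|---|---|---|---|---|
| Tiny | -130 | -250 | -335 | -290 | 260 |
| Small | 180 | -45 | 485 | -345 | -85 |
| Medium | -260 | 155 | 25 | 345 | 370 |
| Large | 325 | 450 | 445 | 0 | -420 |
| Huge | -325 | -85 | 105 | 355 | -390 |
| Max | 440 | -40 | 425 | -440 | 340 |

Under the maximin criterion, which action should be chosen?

Medium

Row minima: Tiny=-335, Small=-345, Medium=-260, Large=-420, Huge=-390, Max=-440
Best worst-case = -260 → Medium.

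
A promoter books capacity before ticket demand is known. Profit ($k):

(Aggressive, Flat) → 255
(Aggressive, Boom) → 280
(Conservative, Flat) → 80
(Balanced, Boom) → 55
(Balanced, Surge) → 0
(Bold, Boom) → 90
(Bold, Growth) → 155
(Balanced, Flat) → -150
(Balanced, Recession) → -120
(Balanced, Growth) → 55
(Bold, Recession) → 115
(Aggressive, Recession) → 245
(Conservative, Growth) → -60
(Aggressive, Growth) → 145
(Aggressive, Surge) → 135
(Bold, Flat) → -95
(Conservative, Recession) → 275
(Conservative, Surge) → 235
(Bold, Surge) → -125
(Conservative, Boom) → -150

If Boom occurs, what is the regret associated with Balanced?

225

Best payoff under Boom is 280.
Regret = 280 − 55 = 225.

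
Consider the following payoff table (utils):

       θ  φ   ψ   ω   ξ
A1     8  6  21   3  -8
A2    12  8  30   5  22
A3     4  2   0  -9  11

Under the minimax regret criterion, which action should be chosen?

A2

Column bests: θ=12, φ=8, ψ=30, ω=5, ξ=22.
A1 regrets: 4, 2, 9, 2, 30 → max 30
A2 regrets: 0, 0, 0, 0, 0 → max 0
A3 regrets: 8, 6, 30, 14, 11 → max 30
Smallest max regret = 0 → A2.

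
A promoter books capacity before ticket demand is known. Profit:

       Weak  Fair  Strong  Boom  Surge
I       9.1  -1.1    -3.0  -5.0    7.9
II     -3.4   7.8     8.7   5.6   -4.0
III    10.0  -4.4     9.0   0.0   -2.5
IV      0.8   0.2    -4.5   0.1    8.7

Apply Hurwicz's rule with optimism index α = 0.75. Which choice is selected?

III

I: 0.75·9.1 + 0.25·(-5.0) = 5.575
II: 0.75·8.7 + 0.25·(-4.0) = 5.525
III: 0.75·10.0 + 0.25·(-4.4) = 6.4
IV: 0.75·8.7 + 0.25·(-4.5) = 5.4
Highest Hurwicz score = 6.4 → III.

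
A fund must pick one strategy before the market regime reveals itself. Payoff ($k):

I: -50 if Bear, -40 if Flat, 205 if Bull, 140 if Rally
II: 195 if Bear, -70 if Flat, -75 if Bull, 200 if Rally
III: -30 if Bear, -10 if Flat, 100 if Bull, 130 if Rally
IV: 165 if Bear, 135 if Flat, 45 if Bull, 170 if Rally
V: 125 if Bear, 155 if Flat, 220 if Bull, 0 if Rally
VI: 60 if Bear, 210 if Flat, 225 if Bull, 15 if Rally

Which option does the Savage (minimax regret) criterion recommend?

Column bests: Bear=195, Flat=210, Bull=225, Rally=200.
I regrets: 245, 250, 20, 60 → max 250
II regrets: 0, 280, 300, 0 → max 300
III regrets: 225, 220, 125, 70 → max 225
IV regrets: 30, 75, 180, 30 → max 180
V regrets: 70, 55, 5, 200 → max 200
VI regrets: 135, 0, 0, 185 → max 185
Smallest max regret = 180 → IV.

IV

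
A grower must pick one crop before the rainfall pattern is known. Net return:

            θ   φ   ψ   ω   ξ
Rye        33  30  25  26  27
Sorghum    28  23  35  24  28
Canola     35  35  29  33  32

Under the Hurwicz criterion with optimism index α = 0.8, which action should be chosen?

Canola

Rye: 0.8·33 + 0.2·25 = 31.4
Sorghum: 0.8·35 + 0.2·23 = 32.6
Canola: 0.8·35 + 0.2·29 = 33.8
Highest Hurwicz score = 33.8 → Canola.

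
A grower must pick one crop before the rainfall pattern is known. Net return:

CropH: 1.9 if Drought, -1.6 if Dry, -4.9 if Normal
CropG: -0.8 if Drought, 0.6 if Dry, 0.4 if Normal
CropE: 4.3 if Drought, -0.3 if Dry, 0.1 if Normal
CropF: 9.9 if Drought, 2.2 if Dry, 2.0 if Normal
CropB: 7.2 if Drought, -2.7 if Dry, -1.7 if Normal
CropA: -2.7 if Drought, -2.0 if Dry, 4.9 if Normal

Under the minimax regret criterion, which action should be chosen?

Column bests: Drought=9.9, Dry=2.2, Normal=4.9.
CropH regrets: 8.0, 3.8, 9.8 → max 9.8
CropG regrets: 10.7, 1.6, 4.5 → max 10.7
CropE regrets: 5.6, 2.5, 4.8 → max 5.6
CropF regrets: 0.0, 0.0, 2.9 → max 2.9
CropB regrets: 2.7, 4.9, 6.6 → max 6.6
CropA regrets: 12.6, 4.2, 0.0 → max 12.6
Smallest max regret = 2.9 → CropF.

CropF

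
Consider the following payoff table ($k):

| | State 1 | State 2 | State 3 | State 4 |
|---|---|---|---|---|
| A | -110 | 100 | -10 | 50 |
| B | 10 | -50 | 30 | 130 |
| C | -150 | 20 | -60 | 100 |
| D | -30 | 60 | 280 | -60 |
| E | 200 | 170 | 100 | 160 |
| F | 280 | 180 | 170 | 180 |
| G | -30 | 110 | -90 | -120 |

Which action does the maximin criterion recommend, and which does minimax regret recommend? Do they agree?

maximin → F; minimax regret → F (agree)

Row minima: A=-110, B=-50, C=-150, D=-60, E=100, F=170, G=-120
Best worst-case = 170 → F.
Column bests: State 1=280, State 2=180, State 3=280, State 4=180.
A regrets: 390, 80, 290, 130 → max 390
B regrets: 270, 230, 250, 50 → max 270
C regrets: 430, 160, 340, 80 → max 430
D regrets: 310, 120, 0, 240 → max 310
E regrets: 80, 10, 180, 20 → max 180
F regrets: 0, 0, 110, 0 → max 110
G regrets: 310, 70, 370, 300 → max 370
Smallest max regret = 110 → F.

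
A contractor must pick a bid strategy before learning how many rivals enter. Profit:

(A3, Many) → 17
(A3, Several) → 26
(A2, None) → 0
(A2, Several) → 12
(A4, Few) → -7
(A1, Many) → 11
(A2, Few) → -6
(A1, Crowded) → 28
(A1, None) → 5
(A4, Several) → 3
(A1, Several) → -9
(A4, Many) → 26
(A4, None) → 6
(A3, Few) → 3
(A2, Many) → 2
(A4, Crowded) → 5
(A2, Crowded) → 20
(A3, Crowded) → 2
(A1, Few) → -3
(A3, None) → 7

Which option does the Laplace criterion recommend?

Row averages: A1=6.4, A2=5.6, A3=11, A4=6.6
Highest average = 11 → A3.

A3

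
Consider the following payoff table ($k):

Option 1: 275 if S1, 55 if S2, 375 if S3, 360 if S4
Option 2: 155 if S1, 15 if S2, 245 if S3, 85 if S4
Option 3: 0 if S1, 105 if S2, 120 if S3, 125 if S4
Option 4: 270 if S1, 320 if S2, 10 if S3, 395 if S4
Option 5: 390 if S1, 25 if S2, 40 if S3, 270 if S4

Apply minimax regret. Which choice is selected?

Option 1

Column bests: S1=390, S2=320, S3=375, S4=395.
Option 1 regrets: 115, 265, 0, 35 → max 265
Option 2 regrets: 235, 305, 130, 310 → max 310
Option 3 regrets: 390, 215, 255, 270 → max 390
Option 4 regrets: 120, 0, 365, 0 → max 365
Option 5 regrets: 0, 295, 335, 125 → max 335
Smallest max regret = 265 → Option 1.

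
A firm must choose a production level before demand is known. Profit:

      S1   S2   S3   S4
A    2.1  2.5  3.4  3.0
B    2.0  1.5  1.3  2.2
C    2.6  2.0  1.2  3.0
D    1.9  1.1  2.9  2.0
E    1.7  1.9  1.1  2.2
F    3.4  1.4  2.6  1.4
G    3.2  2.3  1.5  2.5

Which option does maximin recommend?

Row minima: A=2.1, B=1.3, C=1.2, D=1.1, E=1.1, F=1.4, G=1.5
Best worst-case = 2.1 → A.

A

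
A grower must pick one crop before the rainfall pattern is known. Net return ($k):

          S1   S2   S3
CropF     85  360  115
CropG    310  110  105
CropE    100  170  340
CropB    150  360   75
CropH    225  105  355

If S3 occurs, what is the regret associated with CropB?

280

Best payoff under S3 is 355.
Regret = 355 − 75 = 280.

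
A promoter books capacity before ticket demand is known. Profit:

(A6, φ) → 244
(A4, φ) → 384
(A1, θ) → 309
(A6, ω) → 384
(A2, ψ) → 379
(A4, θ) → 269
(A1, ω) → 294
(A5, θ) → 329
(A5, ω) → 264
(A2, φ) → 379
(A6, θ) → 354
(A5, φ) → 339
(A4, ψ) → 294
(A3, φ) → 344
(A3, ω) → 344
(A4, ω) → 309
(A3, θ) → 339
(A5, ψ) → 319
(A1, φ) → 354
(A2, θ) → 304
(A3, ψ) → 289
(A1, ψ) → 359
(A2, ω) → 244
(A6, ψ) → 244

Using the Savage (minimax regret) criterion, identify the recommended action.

Column bests: θ=354, φ=384, ψ=379, ω=384.
A1 regrets: 45, 30, 20, 90 → max 90
A2 regrets: 50, 5, 0, 140 → max 140
A3 regrets: 15, 40, 90, 40 → max 90
A4 regrets: 85, 0, 85, 75 → max 85
A5 regrets: 25, 45, 60, 120 → max 120
A6 regrets: 0, 140, 135, 0 → max 140
Smallest max regret = 85 → A4.

A4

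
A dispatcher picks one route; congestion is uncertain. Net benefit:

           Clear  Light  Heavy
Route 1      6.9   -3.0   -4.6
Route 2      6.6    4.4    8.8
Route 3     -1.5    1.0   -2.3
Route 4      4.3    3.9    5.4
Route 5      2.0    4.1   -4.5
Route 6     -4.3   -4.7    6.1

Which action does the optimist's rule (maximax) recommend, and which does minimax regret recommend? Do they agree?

maximax → Route 2; minimax regret → Route 2 (agree)

Row maxima: Route 1=6.9, Route 2=8.8, Route 3=1.0, Route 4=5.4, Route 5=4.1, Route 6=6.1
Best best-case = 8.8 → Route 2.
Column bests: Clear=6.9, Light=4.4, Heavy=8.8.
Route 1 regrets: 0.0, 7.4, 13.4 → max 13.4
Route 2 regrets: 0.3, 0.0, 0.0 → max 0.3
Route 3 regrets: 8.4, 3.4, 11.1 → max 11.1
Route 4 regrets: 2.6, 0.5, 3.4 → max 3.4
Route 5 regrets: 4.9, 0.3, 13.3 → max 13.3
Route 6 regrets: 11.2, 9.1, 2.7 → max 11.2
Smallest max regret = 0.3 → Route 2.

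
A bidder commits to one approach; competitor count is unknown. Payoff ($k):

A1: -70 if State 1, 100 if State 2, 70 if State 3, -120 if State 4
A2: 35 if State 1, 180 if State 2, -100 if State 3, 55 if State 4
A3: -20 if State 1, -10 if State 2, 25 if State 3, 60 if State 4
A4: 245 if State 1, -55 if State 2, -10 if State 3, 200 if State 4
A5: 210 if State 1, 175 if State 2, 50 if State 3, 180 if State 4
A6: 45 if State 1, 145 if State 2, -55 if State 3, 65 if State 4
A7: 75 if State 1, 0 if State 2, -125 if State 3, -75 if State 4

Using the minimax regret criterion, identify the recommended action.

Column bests: State 1=245, State 2=180, State 3=70, State 4=200.
A1 regrets: 315, 80, 0, 320 → max 320
A2 regrets: 210, 0, 170, 145 → max 210
A3 regrets: 265, 190, 45, 140 → max 265
A4 regrets: 0, 235, 80, 0 → max 235
A5 regrets: 35, 5, 20, 20 → max 35
A6 regrets: 200, 35, 125, 135 → max 200
A7 regrets: 170, 180, 195, 275 → max 275
Smallest max regret = 35 → A5.

A5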